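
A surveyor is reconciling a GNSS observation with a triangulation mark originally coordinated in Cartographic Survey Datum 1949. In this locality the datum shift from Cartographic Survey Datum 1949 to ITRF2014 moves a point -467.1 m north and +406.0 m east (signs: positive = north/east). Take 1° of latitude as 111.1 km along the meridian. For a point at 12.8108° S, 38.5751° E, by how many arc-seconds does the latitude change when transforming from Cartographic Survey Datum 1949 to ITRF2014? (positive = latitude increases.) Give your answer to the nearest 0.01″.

1° of latitude = 111.1 km, so Δφ = -467.1 / 111100 = -0.0042043° = -15.136″.

Δφ = -15.14″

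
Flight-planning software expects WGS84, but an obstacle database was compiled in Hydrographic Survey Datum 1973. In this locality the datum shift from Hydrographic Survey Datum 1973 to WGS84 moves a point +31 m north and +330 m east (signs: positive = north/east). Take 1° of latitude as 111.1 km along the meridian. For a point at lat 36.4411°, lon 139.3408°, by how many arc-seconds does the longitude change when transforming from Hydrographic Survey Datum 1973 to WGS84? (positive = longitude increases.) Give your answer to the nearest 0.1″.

At latitude 36.4411°, cos φ = 0.804468.
1° of longitude at this latitude = 111.1 × cos φ = 89.38 km, so Δλ = 330.0 / 89376.4 = 0.0036923° = 13.292″.

Δλ = 13.3″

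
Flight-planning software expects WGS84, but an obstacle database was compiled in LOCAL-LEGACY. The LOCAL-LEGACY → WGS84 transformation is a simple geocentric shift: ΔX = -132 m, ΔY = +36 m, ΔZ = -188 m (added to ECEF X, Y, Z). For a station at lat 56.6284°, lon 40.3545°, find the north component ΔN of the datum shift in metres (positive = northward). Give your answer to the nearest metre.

The local north axis is (−sin φ cos λ, −sin φ sin λ, cos φ), giving ΔN = 84.006 − 19.467 − 103.413 = -38.87 m.

ΔN = -39 m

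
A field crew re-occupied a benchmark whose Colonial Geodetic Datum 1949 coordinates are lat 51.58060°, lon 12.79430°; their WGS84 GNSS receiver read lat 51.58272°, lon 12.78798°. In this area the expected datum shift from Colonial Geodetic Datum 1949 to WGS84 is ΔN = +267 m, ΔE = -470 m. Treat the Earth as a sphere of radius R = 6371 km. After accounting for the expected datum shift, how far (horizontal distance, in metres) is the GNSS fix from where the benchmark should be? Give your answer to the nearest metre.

46 m

Observed coordinate differences: Δφ = +0.00212°, Δλ = -0.00632°.
Converting to metres (1° lat = 111195 m, cos φ = 0.621413): observed ΔN = 235.7 m, observed ΔE = -436.7 m.
Subtracting the expected shift leaves a residual of 235.7 − (267) = -31.3 m north and -436.7 − (-470) = 33.3 m east.
Residual distance = √((-31.3)² + 33.3²) = 45.7 m.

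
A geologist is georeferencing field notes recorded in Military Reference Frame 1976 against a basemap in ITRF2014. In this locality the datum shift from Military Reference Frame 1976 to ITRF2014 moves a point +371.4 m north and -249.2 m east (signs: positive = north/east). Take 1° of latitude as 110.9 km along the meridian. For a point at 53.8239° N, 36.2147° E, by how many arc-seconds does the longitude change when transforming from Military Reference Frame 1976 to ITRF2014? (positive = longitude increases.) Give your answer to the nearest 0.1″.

At latitude 53.8239°, cos φ = 0.590269.
1° of longitude at this latitude = 110.9 × cos φ = 65.46 km, so Δλ = -249.2 / 65460.8 = -0.0038069° = -13.705″.

Δλ = -13.7″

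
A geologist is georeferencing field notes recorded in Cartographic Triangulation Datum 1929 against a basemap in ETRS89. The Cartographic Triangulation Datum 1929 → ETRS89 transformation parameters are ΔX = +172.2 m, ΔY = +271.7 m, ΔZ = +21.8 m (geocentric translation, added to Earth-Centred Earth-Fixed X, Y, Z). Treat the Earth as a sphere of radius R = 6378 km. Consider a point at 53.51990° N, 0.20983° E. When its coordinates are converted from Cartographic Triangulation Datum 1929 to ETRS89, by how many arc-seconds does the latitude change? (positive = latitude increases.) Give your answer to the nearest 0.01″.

Δφ = -4.08″

sin φ = 0.804063, cos φ = 0.594544, sin λ = 0.003662, cos λ = 0.999993.
North component: ΔN = −sin φ cos λ·ΔX − sin φ sin λ·ΔY + cos φ·ΔZ = −(0.804063)(0.999993)(172.2) − (0.804063)(0.003662)(271.7) + (0.594544)(21.8) = -126.30 m.
1° of latitude spans πR/180 = 111317 m, so Δφ = -126.30 / 111317 × 3600 = -4.084″.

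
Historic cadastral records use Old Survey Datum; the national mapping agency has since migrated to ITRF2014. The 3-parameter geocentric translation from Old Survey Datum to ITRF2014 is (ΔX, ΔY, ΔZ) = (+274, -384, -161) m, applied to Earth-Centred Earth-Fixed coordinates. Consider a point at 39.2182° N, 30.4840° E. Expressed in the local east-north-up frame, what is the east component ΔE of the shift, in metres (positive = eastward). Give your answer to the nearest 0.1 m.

ΔE = -469.9 m

The local east axis at (φ, λ) is (−sin λ, cos λ, 0), so ΔE = −sin(30.4840°)·274 + cos(30.4840°)·(-384) = -469.92 m.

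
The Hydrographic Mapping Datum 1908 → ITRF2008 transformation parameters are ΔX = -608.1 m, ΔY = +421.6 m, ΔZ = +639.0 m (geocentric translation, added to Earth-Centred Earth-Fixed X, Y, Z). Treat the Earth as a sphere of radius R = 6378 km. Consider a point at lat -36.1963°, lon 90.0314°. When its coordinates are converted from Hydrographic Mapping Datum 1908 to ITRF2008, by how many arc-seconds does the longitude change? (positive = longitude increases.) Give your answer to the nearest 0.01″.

sin φ = -0.590554, cos φ = 0.806998, sin λ = 1.000000, cos λ = -0.000548.
East component: ΔE = −sin λ·ΔX + cos λ·ΔY = −(1.000000)(-608.1) + (-0.000548)(421.6) = 607.87 m.
1° of latitude spans πR/180 = 111317 m; at latitude φ, 1° of longitude spans that × cos φ = 89832.7 m, so Δλ = 607.87 / 89832.7 × 3600 = 24.360″.

Δλ = 24.36″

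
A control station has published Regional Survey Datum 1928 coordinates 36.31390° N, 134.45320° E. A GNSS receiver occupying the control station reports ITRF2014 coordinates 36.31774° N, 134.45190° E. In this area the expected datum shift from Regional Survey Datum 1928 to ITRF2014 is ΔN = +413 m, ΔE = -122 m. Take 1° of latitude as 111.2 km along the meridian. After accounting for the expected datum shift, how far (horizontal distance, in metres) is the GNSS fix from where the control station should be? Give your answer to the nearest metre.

15 m

Observed coordinate differences: Δφ = +0.00384°, Δλ = -0.00130°.
Converting to metres (1° lat = 111200 m, cos φ = 0.805785): observed ΔN = 427.0 m, observed ΔE = -116.5 m.
Subtracting the expected shift leaves a residual of 427.0 − (413) = 14.0 m north and -116.5 − (-122) = 5.5 m east.
Residual distance = √(14.0² + 5.5²) = 15.1 m.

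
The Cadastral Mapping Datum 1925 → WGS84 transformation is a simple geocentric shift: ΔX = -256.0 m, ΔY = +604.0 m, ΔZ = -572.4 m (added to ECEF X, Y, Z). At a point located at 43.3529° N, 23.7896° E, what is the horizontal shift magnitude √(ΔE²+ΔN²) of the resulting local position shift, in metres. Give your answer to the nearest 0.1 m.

At φ = 43.3529°, λ = 23.7896°: sin φ = 0.686490, cos φ = 0.727139, sin λ = 0.403379, cos λ = 0.915033.
ΔE = −sin λ·ΔX + cos λ·ΔY = −(0.403379)·(-256.0) + (0.915033)·(604.0) = 655.94 m.
ΔN = −sin φ cos λ·ΔX − sin φ sin λ·ΔY + cos φ·ΔZ = −(0.686490)(0.915033)(-256.0) − (0.686490)(0.403379)(604.0) + (0.727139)(-572.4) = -422.66 m.
Horizontal magnitude = √(ΔE² + ΔN²) = √(655.94² + (-422.66)²) = 780.33 m.

780.3 m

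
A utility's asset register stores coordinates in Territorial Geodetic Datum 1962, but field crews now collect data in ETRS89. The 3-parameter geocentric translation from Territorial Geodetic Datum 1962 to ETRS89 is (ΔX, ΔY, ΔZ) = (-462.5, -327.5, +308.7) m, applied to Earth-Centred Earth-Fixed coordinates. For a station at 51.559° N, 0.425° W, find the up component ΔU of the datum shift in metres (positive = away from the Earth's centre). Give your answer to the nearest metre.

The local up (radial) axis is (cos φ cos λ, cos φ sin λ, sin φ), giving ΔU = -287.532 + 1.510 + 241.789 = -44.23 m.

ΔU = -44 m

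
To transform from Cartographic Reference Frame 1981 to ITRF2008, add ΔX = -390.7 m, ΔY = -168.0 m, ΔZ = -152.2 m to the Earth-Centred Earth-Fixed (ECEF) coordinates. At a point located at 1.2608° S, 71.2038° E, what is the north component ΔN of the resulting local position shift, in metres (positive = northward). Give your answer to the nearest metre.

ΔN = -158 m

At φ = -1.2608°, λ = 71.2038°: sin φ = -0.022003, cos φ = 0.999758, sin λ = 0.946671, cos λ = 0.322203.
ΔN = −sin φ cos λ·ΔX − sin φ sin λ·ΔY + cos φ·ΔZ = −(-0.022003)(0.322203)(-390.7) − (-0.022003)(0.946671)(-168.0) + (0.999758)(-152.2) = -158.43 m.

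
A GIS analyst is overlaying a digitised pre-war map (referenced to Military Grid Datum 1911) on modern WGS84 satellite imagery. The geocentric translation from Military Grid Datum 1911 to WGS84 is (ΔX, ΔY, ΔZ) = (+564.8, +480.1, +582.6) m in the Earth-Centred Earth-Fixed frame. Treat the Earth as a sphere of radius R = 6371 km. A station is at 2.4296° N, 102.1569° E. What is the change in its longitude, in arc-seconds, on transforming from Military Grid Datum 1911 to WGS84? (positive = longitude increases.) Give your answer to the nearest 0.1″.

sin φ = 0.042392, cos φ = 0.999101, sin λ = 0.977575, cos λ = -0.210589.
East component: ΔE = −sin λ·ΔX + cos λ·ΔY = −(0.977575)(564.8) + (-0.210589)(480.1) = -653.24 m.
1° of latitude spans πR/180 = 111195 m; at latitude φ, 1° of longitude spans that × cos φ = 111095.0 m, so Δλ = -653.24 / 111095.0 × 3600 = -21.168″.

Δλ = -21.2″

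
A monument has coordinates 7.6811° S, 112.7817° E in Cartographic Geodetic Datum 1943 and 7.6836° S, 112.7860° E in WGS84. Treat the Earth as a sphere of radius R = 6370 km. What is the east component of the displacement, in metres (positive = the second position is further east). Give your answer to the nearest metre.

Δφ = -7.6836° − -7.6811° = -0.0025°; Δλ = 112.7860° − 112.7817° = +0.0043°.
1° along a meridian = πR/180 = 111177 m.
ΔN = Δφ × 111177 = -277.9 m; ΔE = Δλ × 111177 × cos(-7.6811°) = +0.0043 × 111177 × 0.991027 = 473.8 m.

ΔE = 474 m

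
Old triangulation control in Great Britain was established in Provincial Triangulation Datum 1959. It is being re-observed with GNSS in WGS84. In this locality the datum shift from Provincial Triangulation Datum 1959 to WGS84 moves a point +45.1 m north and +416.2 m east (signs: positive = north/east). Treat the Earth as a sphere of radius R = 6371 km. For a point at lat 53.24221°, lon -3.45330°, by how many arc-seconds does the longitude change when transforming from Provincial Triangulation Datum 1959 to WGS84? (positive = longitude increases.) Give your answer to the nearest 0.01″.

Δλ = 22.52″

At latitude 53.24221°, cos φ = 0.598434.
One radian of longitude at latitude φ spans R cos φ, so Δλ = ΔE / (R cos φ) = 416.2 / (6371000 × 0.598434) = 1.0916e-04 rad = 22.517″.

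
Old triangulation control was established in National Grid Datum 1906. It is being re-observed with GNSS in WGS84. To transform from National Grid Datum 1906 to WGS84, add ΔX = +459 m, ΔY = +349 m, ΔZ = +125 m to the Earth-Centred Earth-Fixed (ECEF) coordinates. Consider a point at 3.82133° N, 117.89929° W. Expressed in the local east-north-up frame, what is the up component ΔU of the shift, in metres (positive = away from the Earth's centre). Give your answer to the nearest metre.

ΔU = -514 m

At φ = 3.82133°, λ = -117.89929°: sin φ = 0.066645, cos φ = 0.997777, sin λ = -0.883771, cos λ = -0.467919.
ΔU = cos φ cos λ·ΔX + cos φ sin λ·ΔY + sin φ·ΔZ = (0.997777)(-0.467919)(459) + (0.997777)(-0.883771)(349) + (0.066645)(125) = -513.72 m.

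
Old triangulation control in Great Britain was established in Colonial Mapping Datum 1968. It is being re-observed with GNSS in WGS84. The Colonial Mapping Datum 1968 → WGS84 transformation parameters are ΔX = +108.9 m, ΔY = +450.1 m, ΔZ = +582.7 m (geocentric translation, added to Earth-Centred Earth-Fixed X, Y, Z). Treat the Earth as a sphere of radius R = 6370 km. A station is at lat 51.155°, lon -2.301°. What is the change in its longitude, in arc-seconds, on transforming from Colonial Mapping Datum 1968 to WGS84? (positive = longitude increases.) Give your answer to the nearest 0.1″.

Δλ = 23.4″

sin φ = 0.778846, cos φ = 0.627216, sin λ = -0.040149, cos λ = 0.999194.
East component: ΔE = −sin λ·ΔX + cos λ·ΔY = −(-0.040149)(108.9) + (0.999194)(450.1) = 454.11 m.
1° of latitude spans πR/180 = 111177 m; at latitude φ, 1° of longitude spans that × cos φ = 69732.3 m, so Δλ = 454.11 / 69732.3 × 3600 = 23.444″.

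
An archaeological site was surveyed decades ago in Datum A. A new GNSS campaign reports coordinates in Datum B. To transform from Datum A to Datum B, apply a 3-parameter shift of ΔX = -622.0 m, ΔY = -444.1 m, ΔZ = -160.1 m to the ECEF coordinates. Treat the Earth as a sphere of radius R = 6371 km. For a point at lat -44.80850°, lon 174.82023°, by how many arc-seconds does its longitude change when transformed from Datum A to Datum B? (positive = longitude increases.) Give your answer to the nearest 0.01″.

Δλ = 22.75″

sin φ = -0.704739, cos φ = 0.709466, sin λ = 0.090281, cos λ = -0.995916.
East component: ΔE = −sin λ·ΔX + cos λ·ΔY = −(0.090281)(-622.0) + (-0.995916)(-444.1) = 498.44 m.
1° of latitude spans πR/180 = 111195 m; at latitude φ, 1° of longitude spans that × cos φ = 78889.0 m, so Δλ = 498.44 / 78889.0 × 3600 = 22.746″.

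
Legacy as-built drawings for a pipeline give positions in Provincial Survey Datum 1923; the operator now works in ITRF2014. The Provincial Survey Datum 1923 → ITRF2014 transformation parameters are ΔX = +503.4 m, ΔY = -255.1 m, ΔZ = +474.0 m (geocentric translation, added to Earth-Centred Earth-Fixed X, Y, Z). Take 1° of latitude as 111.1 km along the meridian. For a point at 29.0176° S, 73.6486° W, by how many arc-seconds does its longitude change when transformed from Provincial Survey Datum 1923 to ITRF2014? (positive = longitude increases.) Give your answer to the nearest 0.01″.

Δλ = 15.24″

sin φ = -0.485078, cos φ = 0.874471, sin λ = -0.959553, cos λ = 0.281528.
East component: ΔE = −sin λ·ΔX + cos λ·ΔY = −(-0.959553)(503.4) + (0.281528)(-255.1) = 411.22 m.
1° of latitude spans 111100 m; at latitude φ, 1° of longitude spans that × cos φ = 97153.7 m, so Δλ = 411.22 / 97153.7 × 3600 = 15.238″.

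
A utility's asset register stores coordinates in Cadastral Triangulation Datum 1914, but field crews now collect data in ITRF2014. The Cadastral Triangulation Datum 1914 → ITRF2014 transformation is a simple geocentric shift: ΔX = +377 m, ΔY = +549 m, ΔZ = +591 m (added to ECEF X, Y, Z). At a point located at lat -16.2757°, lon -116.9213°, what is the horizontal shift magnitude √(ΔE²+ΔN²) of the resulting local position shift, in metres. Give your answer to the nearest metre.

392 m

The local east axis at (φ, λ) is (−sin λ, cos λ, 0), so ΔE = −sin(-116.9213°)·377 + cos(-116.9213°)·549 = 87.58 m.
The local north axis is (−sin φ cos λ, −sin φ sin λ, cos φ), giving ΔN = -47.838 − 137.188 + 567.315 = 382.29 m.
Horizontal magnitude = √(ΔE² + ΔN²) = √(87.58² + 382.29²) = 392.19 m.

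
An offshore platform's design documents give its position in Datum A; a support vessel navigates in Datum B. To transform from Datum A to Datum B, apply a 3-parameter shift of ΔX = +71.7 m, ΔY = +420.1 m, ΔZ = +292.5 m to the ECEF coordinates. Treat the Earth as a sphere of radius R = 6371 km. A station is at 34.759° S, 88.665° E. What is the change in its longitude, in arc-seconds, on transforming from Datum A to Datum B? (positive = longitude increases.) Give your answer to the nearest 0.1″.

sin φ = -0.570126, cos φ = 0.821557, sin λ = 0.999729, cos λ = 0.023298.
East component: ΔE = −sin λ·ΔX + cos λ·ΔY = −(0.999729)(71.7) + (0.023298)(420.1) = -61.89 m.
1° of latitude spans πR/180 = 111195 m; at latitude φ, 1° of longitude spans that × cos φ = 91353.0 m, so Δλ = -61.89 / 91353.0 × 3600 = -2.439″.

Δλ = -2.4″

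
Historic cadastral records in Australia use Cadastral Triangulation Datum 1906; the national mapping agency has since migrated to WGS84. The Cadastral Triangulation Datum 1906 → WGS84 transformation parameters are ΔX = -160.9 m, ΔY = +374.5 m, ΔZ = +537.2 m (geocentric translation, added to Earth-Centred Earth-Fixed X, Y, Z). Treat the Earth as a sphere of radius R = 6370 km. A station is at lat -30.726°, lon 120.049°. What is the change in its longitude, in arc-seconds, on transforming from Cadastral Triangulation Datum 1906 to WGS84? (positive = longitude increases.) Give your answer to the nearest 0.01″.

Δλ = -1.82″

sin φ = -0.510933, cos φ = 0.859621, sin λ = 0.865597, cos λ = -0.500740.
East component: ΔE = −sin λ·ΔX + cos λ·ΔY = −(0.865597)(-160.9) + (-0.500740)(374.5) = -48.25 m.
1° of latitude spans πR/180 = 111177 m; at latitude φ, 1° of longitude spans that × cos φ = 95570.4 m, so Δλ = -48.25 / 95570.4 × 3600 = -1.818″.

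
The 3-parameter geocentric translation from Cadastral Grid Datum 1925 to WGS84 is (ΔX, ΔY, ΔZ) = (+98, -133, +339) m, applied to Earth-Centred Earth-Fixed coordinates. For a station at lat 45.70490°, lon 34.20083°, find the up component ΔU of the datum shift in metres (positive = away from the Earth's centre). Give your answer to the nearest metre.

ΔU = 247 m

At φ = 45.70490°, λ = 34.20083°: sin φ = 0.715752, cos φ = 0.698354, sin λ = 0.562095, cos λ = 0.827072.
ΔU = cos φ cos λ·ΔX + cos φ sin λ·ΔY + sin φ·ΔZ = (0.698354)(0.827072)(98) + (0.698354)(0.562095)(-133) + (0.715752)(339) = 247.04 m.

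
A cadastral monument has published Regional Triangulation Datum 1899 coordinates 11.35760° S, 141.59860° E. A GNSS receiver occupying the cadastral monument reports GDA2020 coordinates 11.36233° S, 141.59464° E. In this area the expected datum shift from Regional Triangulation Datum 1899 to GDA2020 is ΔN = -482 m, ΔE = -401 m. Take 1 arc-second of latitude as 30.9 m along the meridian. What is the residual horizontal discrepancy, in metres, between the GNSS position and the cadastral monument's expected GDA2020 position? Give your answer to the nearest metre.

Observed coordinate differences: Δφ = -0.00473°, Δλ = -0.00396°.
Converting to metres (1° lat = 111240 m, cos φ = 0.980417): observed ΔN = -526.2 m, observed ΔE = -431.9 m.
Subtracting the expected shift leaves a residual of -526.2 − (-482) = -44.2 m north and -431.9 − (-401) = -30.9 m east.
Residual distance = √((-44.2)² + (-30.9)²) = 53.9 m.

54 m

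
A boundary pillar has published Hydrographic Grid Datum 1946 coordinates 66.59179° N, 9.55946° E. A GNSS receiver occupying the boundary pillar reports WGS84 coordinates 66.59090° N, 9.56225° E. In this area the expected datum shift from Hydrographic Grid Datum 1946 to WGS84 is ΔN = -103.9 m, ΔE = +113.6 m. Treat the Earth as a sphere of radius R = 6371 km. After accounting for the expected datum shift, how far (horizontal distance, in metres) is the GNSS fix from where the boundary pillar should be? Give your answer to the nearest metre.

Observed coordinate differences: Δφ = -0.00089°, Δλ = +0.00279°.
Converting to metres (1° lat = 111195 m, cos φ = 0.397279): observed ΔN = -99.0 m, observed ΔE = 123.2 m.
Subtracting the expected shift leaves a residual of -99.0 − (-103.9) = 4.9 m north and 123.2 − (113.6) = 9.6 m east.
Residual distance = √(4.9² + 9.6²) = 10.8 m.

11 m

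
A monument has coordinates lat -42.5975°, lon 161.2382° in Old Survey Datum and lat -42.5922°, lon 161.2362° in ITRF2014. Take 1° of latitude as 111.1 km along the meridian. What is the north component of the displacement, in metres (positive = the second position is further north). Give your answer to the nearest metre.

ΔN = 589 m

Δφ = -42.5922° − -42.5975° = +0.0053°; Δλ = 161.2362° − 161.2382° = -0.0020°.
ΔN = Δφ × 111100 = 588.8 m; ΔE = Δλ × 111100 × cos(-42.5975°) = -0.0020 × 111100 × 0.736127 = -163.6 m.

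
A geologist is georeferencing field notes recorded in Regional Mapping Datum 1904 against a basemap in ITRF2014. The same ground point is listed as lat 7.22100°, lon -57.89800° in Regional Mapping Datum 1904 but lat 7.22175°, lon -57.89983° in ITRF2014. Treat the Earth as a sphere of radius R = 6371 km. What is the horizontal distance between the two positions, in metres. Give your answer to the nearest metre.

Δφ = 7.22175° − 7.22100° = +0.00075°; Δλ = -57.89983° − -57.89800° = -0.00183°.
1° along a meridian = πR/180 = 111195 m.
ΔN = Δφ × 111195 = 83.4 m; ΔE = Δλ × 111195 × cos(7.22100°) = -0.00183 × 111195 × 0.992069 = -201.9 m.
Distance = √(ΔE² + ΔN²) = √((-201.9)² + 83.4²) = 218.4 m.

218 m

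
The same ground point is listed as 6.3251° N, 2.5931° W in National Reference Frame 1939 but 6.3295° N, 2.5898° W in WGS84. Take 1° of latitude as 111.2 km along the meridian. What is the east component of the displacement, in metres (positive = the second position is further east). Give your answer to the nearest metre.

Δφ = 6.3295° − 6.3251° = +0.0044°; Δλ = -2.5898° − -2.5931° = +0.0033°.
ΔN = Δφ × 111200 = 489.3 m; ΔE = Δλ × 111200 × cos(6.3251°) = +0.0033 × 111200 × 0.993913 = 364.7 m.

ΔE = 365 m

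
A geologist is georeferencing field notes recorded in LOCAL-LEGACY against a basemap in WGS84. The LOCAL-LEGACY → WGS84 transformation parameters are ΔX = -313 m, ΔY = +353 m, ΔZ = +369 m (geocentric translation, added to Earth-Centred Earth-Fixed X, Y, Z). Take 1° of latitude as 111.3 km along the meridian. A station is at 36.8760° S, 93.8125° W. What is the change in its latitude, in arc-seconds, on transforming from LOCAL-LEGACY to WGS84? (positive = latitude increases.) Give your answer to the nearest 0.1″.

Δφ = 3.1″

sin φ = -0.600085, cos φ = 0.799936, sin λ = -0.997787, cos λ = -0.066492.
North component: ΔN = −sin φ cos λ·ΔX − sin φ sin λ·ΔY + cos φ·ΔZ = −(-0.600085)(-0.066492)(-313) − (-0.600085)(-0.997787)(353) + (0.799936)(369) = 96.30 m.
1° of latitude spans 111300 m, so Δφ = 96.30 / 111300 × 3600 = 3.115″.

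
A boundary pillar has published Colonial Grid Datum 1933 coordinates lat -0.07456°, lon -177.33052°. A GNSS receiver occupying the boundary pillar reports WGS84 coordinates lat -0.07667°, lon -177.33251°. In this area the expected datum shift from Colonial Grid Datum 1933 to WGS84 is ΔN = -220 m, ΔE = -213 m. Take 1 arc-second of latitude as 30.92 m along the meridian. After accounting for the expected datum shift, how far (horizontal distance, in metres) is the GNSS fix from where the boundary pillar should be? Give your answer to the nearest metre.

17 m

Observed coordinate differences: Δφ = -0.00211°, Δλ = -0.00199°.
Converting to metres (1° lat = 111312 m, cos φ = 0.999999): observed ΔN = -234.9 m, observed ΔE = -221.5 m.
Subtracting the expected shift leaves a residual of -234.9 − (-220) = -14.9 m north and -221.5 − (-213) = -8.5 m east.
Residual distance = √((-14.9)² + (-8.5)²) = 17.1 m.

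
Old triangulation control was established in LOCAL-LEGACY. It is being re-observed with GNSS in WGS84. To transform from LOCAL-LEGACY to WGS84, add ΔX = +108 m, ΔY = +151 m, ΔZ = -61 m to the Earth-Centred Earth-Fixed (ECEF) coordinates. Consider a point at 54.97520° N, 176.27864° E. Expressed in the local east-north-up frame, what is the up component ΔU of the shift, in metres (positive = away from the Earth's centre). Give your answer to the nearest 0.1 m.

The local up (radial) axis is (cos φ cos λ, cos φ sin λ, sin φ), giving ΔU = -61.854 + 5.625 − 49.953 = -106.18 m.

ΔU = -106.2 m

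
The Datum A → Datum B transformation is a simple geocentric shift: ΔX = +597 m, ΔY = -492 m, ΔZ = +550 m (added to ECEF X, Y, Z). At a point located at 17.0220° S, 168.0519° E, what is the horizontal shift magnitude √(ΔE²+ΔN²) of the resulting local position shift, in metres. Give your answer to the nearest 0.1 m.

483.4 m

At φ = -17.0220°, λ = 168.0519°: sin φ = -0.292739, cos φ = 0.956192, sin λ = 0.207026, cos λ = -0.978336.
ΔE = −sin λ·ΔX + cos λ·ΔY = −(0.207026)·(597) + (-0.978336)·(-492) = 357.75 m.
ΔN = −sin φ cos λ·ΔX − sin φ sin λ·ΔY + cos φ·ΔZ = −(-0.292739)(-0.978336)(597) − (-0.292739)(0.207026)(-492) + (0.956192)(550) = 325.11 m.
Horizontal magnitude = √(ΔE² + ΔN²) = √(357.75² + 325.11²) = 483.40 m.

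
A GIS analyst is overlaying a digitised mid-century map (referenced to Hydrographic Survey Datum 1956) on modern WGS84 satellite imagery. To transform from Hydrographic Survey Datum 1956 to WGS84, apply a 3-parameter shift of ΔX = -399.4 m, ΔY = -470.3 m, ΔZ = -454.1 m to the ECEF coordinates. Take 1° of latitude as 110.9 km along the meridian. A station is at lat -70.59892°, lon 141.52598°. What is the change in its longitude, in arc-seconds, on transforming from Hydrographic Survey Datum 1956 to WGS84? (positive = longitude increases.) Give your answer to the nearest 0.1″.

sin φ = -0.943216, cos φ = 0.332179, sin λ = 0.622160, cos λ = -0.782890.
East component: ΔE = −sin λ·ΔX + cos λ·ΔY = −(0.622160)(-399.4) + (-0.782890)(-470.3) = 616.68 m.
1° of latitude spans 110900 m; at latitude φ, 1° of longitude spans that × cos φ = 36838.6 m, so Δλ = 616.68 / 36838.6 × 3600 = 60.264″.

Δλ = 60.3″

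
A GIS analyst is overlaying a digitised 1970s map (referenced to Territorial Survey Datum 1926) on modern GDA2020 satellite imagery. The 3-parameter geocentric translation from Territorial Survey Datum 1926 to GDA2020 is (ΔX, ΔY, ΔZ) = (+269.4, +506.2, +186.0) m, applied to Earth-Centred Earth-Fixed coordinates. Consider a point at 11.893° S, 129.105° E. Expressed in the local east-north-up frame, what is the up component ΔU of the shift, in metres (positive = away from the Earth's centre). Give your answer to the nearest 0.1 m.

ΔU = 179.8 m

At φ = -11.893°, λ = 129.105°: sin φ = -0.206085, cos φ = 0.978534, sin λ = 0.775991, cos λ = -0.630744.
ΔU = cos φ cos λ·ΔX + cos φ sin λ·ΔY + sin φ·ΔZ = (0.978534)(-0.630744)(269.4) + (0.978534)(0.775991)(506.2) + (-0.206085)(186.0) = 179.77 m.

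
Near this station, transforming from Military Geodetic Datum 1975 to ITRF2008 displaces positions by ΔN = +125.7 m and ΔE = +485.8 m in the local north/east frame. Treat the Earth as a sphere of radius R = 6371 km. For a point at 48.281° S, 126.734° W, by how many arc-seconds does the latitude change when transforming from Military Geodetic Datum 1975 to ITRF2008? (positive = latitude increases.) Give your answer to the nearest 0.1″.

On a sphere of radius R, 1 rad of latitude = R, so Δφ = ΔN / R = 125.7 / 6371000 = 1.9730e-05 rad = 4.070″.

Δφ = 4.1″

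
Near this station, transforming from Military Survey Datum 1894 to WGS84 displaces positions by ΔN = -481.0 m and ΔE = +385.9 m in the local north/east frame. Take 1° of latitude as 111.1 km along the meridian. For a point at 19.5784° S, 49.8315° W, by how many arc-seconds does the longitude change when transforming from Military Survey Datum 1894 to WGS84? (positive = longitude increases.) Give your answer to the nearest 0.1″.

At latitude -19.5784°, cos φ = 0.942184.
1° of longitude at this latitude = 111.1 × cos φ = 104.68 km, so Δλ = 385.9 / 104676.6 = 0.0036866° = 13.272″.

Δλ = 13.3″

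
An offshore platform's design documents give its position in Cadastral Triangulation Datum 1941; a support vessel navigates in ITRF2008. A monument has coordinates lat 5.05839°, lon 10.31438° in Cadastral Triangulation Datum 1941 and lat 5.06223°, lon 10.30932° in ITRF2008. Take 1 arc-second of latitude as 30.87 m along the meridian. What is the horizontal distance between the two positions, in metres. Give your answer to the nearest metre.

Δφ = 5.06223° − 5.05839° = +0.00384°; Δλ = 10.30932° − 10.31438° = -0.00506°.
1° of latitude = 3600 × 30.87 = 111132 m.
ΔN = Δφ × 111132 = 426.7 m; ΔE = Δλ × 111132 × cos(5.05839°) = -0.00506 × 111132 × 0.996105 = -560.1 m.
Distance = √(ΔE² + ΔN²) = √((-560.1)² + 426.7²) = 704.2 m.

704 m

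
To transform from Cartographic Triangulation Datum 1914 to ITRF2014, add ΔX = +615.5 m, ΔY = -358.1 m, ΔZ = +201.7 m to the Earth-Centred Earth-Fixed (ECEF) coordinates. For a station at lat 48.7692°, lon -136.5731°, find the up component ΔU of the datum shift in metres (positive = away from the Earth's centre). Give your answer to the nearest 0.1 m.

At φ = 48.7692°, λ = -136.5731°: sin φ = 0.752061, cos φ = 0.659094, sin λ = -0.687429, cos λ = -0.726252.
ΔU = cos φ cos λ·ΔX + cos φ sin λ·ΔY + sin φ·ΔZ = (0.659094)(-0.726252)(615.5) + (0.659094)(-0.687429)(-358.1) + (0.752061)(201.7) = 19.32 m.

ΔU = 19.3 m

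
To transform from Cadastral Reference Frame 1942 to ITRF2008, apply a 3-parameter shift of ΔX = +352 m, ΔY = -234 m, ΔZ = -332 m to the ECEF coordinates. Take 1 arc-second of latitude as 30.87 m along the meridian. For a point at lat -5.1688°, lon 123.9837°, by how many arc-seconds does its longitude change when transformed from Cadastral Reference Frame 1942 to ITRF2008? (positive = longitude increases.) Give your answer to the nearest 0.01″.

sin φ = -0.090090, cos φ = 0.995934, sin λ = 0.829197, cos λ = -0.558957.
East component: ΔE = −sin λ·ΔX + cos λ·ΔY = −(0.829197)(352) + (-0.558957)(-234) = -161.08 m.
1° of latitude spans 3600 × 30.87 = 111132 m; at latitude φ, 1° of longitude spans that × cos φ = 110680.1 m, so Δλ = -161.08 / 110680.1 × 3600 = -5.239″.

Δλ = -5.24″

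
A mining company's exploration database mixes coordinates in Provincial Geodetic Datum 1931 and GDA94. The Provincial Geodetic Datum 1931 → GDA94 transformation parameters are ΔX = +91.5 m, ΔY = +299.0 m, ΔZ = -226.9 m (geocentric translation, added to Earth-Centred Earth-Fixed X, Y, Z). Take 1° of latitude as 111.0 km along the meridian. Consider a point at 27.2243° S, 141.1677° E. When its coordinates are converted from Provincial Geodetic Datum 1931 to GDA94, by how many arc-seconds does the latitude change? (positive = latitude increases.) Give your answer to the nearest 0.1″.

Δφ = -4.8″

sin φ = -0.457475, cos φ = 0.889222, sin λ = 0.627043, cos λ = -0.778985.
North component: ΔN = −sin φ cos λ·ΔX − sin φ sin λ·ΔY + cos φ·ΔZ = −(-0.457475)(-0.778985)(91.5) − (-0.457475)(0.627043)(299.0) + (0.889222)(-226.9) = -148.60 m.
1° of latitude spans 111000 m, so Δφ = -148.60 / 111000 × 3600 = -4.820″.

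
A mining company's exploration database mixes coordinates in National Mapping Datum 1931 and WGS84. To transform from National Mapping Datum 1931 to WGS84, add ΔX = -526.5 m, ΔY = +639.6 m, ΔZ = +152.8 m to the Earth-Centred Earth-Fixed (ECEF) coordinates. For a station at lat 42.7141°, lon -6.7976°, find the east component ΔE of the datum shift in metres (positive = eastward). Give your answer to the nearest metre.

At φ = 42.7141°, λ = -6.7976°: sin φ = 0.678341, cos φ = 0.734748, sin λ = -0.118362, cos λ = 0.992970.
ΔE = −sin λ·ΔX + cos λ·ΔY = −(-0.118362)·(-526.5) + (0.992970)·(639.6) = 572.79 m.

ΔE = 573 m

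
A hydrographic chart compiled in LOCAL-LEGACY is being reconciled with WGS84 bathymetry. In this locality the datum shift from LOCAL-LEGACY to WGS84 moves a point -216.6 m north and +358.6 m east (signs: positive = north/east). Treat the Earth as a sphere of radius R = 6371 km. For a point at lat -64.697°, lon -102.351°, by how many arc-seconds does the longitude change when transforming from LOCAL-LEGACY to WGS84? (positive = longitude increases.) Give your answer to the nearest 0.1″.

At latitude -64.697°, cos φ = 0.427405.
One radian of longitude at latitude φ spans R cos φ, so Δλ = ΔE / (R cos φ) = 358.6 / (6371000 × 0.427405) = 1.3169e-04 rad = 27.164″.

Δλ = 27.2″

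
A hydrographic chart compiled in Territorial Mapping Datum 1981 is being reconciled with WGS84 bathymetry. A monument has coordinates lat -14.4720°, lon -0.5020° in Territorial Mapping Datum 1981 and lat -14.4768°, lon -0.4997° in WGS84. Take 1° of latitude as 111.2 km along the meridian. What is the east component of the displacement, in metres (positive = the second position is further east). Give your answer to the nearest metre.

Δφ = -14.4768° − -14.4720° = -0.0048°; Δλ = -0.4997° − -0.5020° = +0.0023°.
ΔN = Δφ × 111200 = -533.8 m; ΔE = Δλ × 111200 × cos(-14.4720°) = +0.0023 × 111200 × 0.968270 = 247.6 m.

ΔE = 248 m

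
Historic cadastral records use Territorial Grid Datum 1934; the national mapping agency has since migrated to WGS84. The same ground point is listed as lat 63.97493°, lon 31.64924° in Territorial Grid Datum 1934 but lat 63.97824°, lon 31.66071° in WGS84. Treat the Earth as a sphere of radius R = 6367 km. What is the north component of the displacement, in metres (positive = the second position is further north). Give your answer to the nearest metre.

ΔN = 368 m

Δφ = 63.97824° − 63.97493° = +0.00331°; Δλ = 31.66071° − 31.64924° = +0.01147°.
1° along a meridian = πR/180 = 111125 m.
ΔN = Δφ × 111125 = 367.8 m; ΔE = Δλ × 111125 × cos(63.97493°) = +0.01147 × 111125 × 0.438764 = 559.3 m.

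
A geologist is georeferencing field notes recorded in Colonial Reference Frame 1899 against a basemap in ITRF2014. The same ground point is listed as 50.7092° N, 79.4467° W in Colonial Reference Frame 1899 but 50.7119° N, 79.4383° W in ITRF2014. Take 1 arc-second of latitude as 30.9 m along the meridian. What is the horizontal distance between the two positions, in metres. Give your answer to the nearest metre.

664 m

Δφ = 50.7119° − 50.7092° = +0.0027°; Δλ = -79.4383° − -79.4467° = +0.0084°.
1° of latitude = 3600 × 30.90 = 111240 m.
ΔN = Δφ × 111240 = 300.3 m; ΔE = Δλ × 111240 × cos(50.7092°) = +0.0084 × 111240 × 0.633257 = 591.7 m.
Distance = √(ΔE² + ΔN²) = √(591.7² + 300.3²) = 663.6 m.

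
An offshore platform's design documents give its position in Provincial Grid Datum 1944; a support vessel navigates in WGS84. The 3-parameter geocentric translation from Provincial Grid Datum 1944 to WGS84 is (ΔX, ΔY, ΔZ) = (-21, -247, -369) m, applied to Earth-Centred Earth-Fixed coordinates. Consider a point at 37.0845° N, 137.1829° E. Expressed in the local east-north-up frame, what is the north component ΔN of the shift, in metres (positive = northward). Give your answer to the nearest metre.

ΔN = -202 m

The local north axis is (−sin φ cos λ, −sin φ sin λ, cos φ), giving ΔN = -9.289 + 101.228 − 294.369 = -202.43 m.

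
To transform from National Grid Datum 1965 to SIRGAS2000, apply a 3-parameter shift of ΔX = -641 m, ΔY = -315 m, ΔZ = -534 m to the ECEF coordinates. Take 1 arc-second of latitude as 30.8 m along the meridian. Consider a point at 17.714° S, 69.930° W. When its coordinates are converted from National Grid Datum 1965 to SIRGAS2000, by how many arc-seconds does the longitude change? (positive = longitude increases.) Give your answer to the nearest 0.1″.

Δλ = -24.2″

sin φ = -0.304266, cos φ = 0.952587, sin λ = -0.939274, cos λ = 0.343168.
East component: ΔE = −sin λ·ΔX + cos λ·ΔY = −(-0.939274)(-641) + (0.343168)(-315) = -710.17 m.
1° of latitude spans 3600 × 30.80 = 110880 m; at latitude φ, 1° of longitude spans that × cos φ = 105622.9 m, so Δλ = -710.17 / 105622.9 × 3600 = -24.205″.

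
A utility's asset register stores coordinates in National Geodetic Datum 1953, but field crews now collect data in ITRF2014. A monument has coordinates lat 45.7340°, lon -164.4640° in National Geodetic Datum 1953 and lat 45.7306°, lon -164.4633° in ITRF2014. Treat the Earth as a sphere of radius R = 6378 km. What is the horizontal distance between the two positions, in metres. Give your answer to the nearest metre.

Δφ = 45.7306° − 45.7340° = -0.0034°; Δλ = -164.4633° − -164.4640° = +0.0007°.
1° along a meridian = πR/180 = 111317 m.
ΔN = Δφ × 111317 = -378.5 m; ΔE = Δλ × 111317 × cos(45.7340°) = +0.0007 × 111317 × 0.697990 = 54.4 m.
Distance = √(ΔE² + ΔN²) = √(54.4² + (-378.5)²) = 382.4 m.

382 m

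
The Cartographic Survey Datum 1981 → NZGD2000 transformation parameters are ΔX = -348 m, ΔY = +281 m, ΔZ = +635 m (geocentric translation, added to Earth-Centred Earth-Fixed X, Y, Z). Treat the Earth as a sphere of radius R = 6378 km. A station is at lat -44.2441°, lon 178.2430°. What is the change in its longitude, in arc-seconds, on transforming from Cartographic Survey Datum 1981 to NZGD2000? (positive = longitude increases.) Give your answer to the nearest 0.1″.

sin φ = -0.697717, cos φ = 0.716374, sin λ = 0.030661, cos λ = -0.999530.
East component: ΔE = −sin λ·ΔX + cos λ·ΔY = −(0.030661)(-348) + (-0.999530)(281) = -270.20 m.
1° of latitude spans πR/180 = 111317 m; at latitude φ, 1° of longitude spans that × cos φ = 79744.7 m, so Δλ = -270.20 / 79744.7 × 3600 = -12.198″.

Δλ = -12.2″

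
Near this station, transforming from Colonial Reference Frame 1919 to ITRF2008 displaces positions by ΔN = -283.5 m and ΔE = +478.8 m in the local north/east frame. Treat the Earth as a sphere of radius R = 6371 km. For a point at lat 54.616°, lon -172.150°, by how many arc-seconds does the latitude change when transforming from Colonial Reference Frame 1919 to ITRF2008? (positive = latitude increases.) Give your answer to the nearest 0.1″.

On a sphere of radius R, 1 rad of latitude = R, so Δφ = ΔN / R = -283.5 / 6371000 = -4.4499e-05 rad = -9.178″.

Δφ = -9.2″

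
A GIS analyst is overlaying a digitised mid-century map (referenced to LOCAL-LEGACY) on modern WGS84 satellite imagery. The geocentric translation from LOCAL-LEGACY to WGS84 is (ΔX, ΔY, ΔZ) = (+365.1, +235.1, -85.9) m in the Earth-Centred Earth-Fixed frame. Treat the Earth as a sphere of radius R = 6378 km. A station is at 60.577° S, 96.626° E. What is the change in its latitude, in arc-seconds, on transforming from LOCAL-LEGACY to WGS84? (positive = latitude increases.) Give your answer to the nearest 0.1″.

Δφ = 4.0″

sin φ = -0.871017, cos φ = 0.491253, sin λ = 0.993321, cos λ = -0.115388.
North component: ΔN = −sin φ cos λ·ΔX − sin φ sin λ·ΔY + cos φ·ΔZ = −(-0.871017)(-0.115388)(365.1) − (-0.871017)(0.993321)(235.1) + (0.491253)(-85.9) = 124.52 m.
1° of latitude spans πR/180 = 111317 m, so Δφ = 124.52 / 111317 × 3600 = 4.027″.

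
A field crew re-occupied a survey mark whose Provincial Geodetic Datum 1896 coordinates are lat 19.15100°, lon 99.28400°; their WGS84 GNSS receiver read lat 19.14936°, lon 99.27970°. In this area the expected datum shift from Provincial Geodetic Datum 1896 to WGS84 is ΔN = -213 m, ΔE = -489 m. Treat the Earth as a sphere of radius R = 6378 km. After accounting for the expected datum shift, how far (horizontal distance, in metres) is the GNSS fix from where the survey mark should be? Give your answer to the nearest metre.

48 m

Observed coordinate differences: Δφ = -0.00164°, Δλ = -0.00430°.
Converting to metres (1° lat = 111317 m, cos φ = 0.944657): observed ΔN = -182.6 m, observed ΔE = -452.2 m.
Subtracting the expected shift leaves a residual of -182.6 − (-213) = 30.4 m north and -452.2 − (-489) = 36.8 m east.
Residual distance = √(30.4² + 36.8²) = 47.8 m.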